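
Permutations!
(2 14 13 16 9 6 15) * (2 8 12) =(2 14 13 16 9 6 15 8 12) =[0, 1, 14, 3, 4, 5, 15, 7, 12, 6, 10, 11, 2, 16, 13, 8, 9]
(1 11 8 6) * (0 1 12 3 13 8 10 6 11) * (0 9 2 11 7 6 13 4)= (0 1 9 2 11 10 13 8 7 6 12 3 4)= [1, 9, 11, 4, 0, 5, 12, 6, 7, 2, 13, 10, 3, 8]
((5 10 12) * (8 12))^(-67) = ((5 10 8 12))^(-67) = (5 10 8 12)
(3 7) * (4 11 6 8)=(3 7)(4 11 6 8)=[0, 1, 2, 7, 11, 5, 8, 3, 4, 9, 10, 6]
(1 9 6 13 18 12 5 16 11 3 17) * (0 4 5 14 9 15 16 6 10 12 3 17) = (0 4 5 6 13 18 3)(1 15 16 11 17)(9 10 12 14) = [4, 15, 2, 0, 5, 6, 13, 7, 8, 10, 12, 17, 14, 18, 9, 16, 11, 1, 3]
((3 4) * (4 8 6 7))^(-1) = ((3 8 6 7 4))^(-1) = (3 4 7 6 8)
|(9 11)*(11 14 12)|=|(9 14 12 11)|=4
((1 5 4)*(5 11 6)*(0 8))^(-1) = ((0 8)(1 11 6 5 4))^(-1) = (0 8)(1 4 5 6 11)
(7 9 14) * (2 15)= (2 15)(7 9 14)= [0, 1, 15, 3, 4, 5, 6, 9, 8, 14, 10, 11, 12, 13, 7, 2]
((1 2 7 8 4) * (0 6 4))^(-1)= (0 8 7 2 1 4 6)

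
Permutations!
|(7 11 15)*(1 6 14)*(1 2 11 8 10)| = 9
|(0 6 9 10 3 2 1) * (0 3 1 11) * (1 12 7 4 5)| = |(0 6 9 10 12 7 4 5 1 3 2 11)| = 12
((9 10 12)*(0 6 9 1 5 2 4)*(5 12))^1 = (0 6 9 10 5 2 4)(1 12)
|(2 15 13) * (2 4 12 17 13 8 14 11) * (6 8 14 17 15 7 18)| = 12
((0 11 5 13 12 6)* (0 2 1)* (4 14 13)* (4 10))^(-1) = ((0 11 5 10 4 14 13 12 6 2 1))^(-1) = (0 1 2 6 12 13 14 4 10 5 11)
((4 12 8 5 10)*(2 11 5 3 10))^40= (12)(2 11 5)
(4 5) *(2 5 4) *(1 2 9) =(1 2 5 9) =[0, 2, 5, 3, 4, 9, 6, 7, 8, 1]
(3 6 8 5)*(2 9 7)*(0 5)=(0 5 3 6 8)(2 9 7)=[5, 1, 9, 6, 4, 3, 8, 2, 0, 7]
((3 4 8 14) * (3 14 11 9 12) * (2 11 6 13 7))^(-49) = (14)(2 11 9 12 3 4 8 6 13 7)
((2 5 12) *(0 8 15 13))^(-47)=((0 8 15 13)(2 5 12))^(-47)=(0 8 15 13)(2 5 12)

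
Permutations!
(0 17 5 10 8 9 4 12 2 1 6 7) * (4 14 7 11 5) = (0 17 4 12 2 1 6 11 5 10 8 9 14 7) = [17, 6, 1, 3, 12, 10, 11, 0, 9, 14, 8, 5, 2, 13, 7, 15, 16, 4]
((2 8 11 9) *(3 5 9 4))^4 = (2 3 8 5 11 9 4)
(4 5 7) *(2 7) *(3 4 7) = (7)(2 3 4 5) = [0, 1, 3, 4, 5, 2, 6, 7]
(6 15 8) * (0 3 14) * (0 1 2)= (0 3 14 1 2)(6 15 8)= [3, 2, 0, 14, 4, 5, 15, 7, 6, 9, 10, 11, 12, 13, 1, 8]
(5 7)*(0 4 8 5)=(0 4 8 5 7)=[4, 1, 2, 3, 8, 7, 6, 0, 5]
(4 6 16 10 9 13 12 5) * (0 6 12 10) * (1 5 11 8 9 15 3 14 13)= (0 6 16)(1 5 4 12 11 8 9)(3 14 13 10 15)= [6, 5, 2, 14, 12, 4, 16, 7, 9, 1, 15, 8, 11, 10, 13, 3, 0]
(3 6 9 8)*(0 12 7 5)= (0 12 7 5)(3 6 9 8)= [12, 1, 2, 6, 4, 0, 9, 5, 3, 8, 10, 11, 7]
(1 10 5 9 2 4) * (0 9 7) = (0 9 2 4 1 10 5 7) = [9, 10, 4, 3, 1, 7, 6, 0, 8, 2, 5]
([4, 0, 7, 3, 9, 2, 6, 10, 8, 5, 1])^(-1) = (0 1 10 7 2 5 9 4)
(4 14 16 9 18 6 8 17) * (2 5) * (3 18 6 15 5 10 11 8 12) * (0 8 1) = (0 8 17 4 14 16 9 6 12 3 18 15 5 2 10 11 1) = [8, 0, 10, 18, 14, 2, 12, 7, 17, 6, 11, 1, 3, 13, 16, 5, 9, 4, 15]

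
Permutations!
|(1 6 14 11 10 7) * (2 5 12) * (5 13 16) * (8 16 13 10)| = |(1 6 14 11 8 16 5 12 2 10 7)| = 11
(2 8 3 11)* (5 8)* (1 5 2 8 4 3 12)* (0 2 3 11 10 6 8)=(0 2 3 10 6 8 12 1 5 4 11)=[2, 5, 3, 10, 11, 4, 8, 7, 12, 9, 6, 0, 1]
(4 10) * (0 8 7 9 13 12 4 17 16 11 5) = (0 8 7 9 13 12 4 10 17 16 11 5) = [8, 1, 2, 3, 10, 0, 6, 9, 7, 13, 17, 5, 4, 12, 14, 15, 11, 16]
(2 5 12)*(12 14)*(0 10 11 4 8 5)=(0 10 11 4 8 5 14 12 2)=[10, 1, 0, 3, 8, 14, 6, 7, 5, 9, 11, 4, 2, 13, 12]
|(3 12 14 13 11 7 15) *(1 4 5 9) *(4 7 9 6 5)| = |(1 7 15 3 12 14 13 11 9)(5 6)| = 18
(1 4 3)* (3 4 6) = (1 6 3) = [0, 6, 2, 1, 4, 5, 3]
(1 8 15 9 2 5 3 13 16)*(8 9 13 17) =(1 9 2 5 3 17 8 15 13 16) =[0, 9, 5, 17, 4, 3, 6, 7, 15, 2, 10, 11, 12, 16, 14, 13, 1, 8]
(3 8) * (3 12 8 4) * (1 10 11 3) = (1 10 11 3 4)(8 12) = [0, 10, 2, 4, 1, 5, 6, 7, 12, 9, 11, 3, 8]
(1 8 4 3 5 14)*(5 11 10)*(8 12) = (1 12 8 4 3 11 10 5 14) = [0, 12, 2, 11, 3, 14, 6, 7, 4, 9, 5, 10, 8, 13, 1]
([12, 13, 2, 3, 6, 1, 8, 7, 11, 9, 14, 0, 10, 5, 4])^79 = (0 11 8 6 4 14 10 12)(1 13 5)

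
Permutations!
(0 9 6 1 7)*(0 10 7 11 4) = (0 9 6 1 11 4)(7 10) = [9, 11, 2, 3, 0, 5, 1, 10, 8, 6, 7, 4]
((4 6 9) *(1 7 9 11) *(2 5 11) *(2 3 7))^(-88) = ((1 2 5 11)(3 7 9 4 6))^(-88) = (11)(3 9 6 7 4)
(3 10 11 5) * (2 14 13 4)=(2 14 13 4)(3 10 11 5)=[0, 1, 14, 10, 2, 3, 6, 7, 8, 9, 11, 5, 12, 4, 13]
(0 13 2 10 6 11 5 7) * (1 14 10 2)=[13, 14, 2, 3, 4, 7, 11, 0, 8, 9, 6, 5, 12, 1, 10]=(0 13 1 14 10 6 11 5 7)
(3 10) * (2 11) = (2 11)(3 10) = [0, 1, 11, 10, 4, 5, 6, 7, 8, 9, 3, 2]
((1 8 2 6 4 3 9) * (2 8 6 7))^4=(1 9 3 4 6)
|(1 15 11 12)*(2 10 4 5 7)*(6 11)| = |(1 15 6 11 12)(2 10 4 5 7)| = 5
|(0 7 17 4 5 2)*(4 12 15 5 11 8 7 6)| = 11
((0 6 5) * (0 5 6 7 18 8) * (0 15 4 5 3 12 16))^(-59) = (0 7 18 8 15 4 5 3 12 16)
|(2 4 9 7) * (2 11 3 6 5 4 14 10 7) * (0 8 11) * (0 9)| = |(0 8 11 3 6 5 4)(2 14 10 7 9)| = 35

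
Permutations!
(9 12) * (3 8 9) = (3 8 9 12) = [0, 1, 2, 8, 4, 5, 6, 7, 9, 12, 10, 11, 3]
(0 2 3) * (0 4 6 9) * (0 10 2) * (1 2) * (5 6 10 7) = (1 2 3 4 10)(5 6 9 7) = [0, 2, 3, 4, 10, 6, 9, 5, 8, 7, 1]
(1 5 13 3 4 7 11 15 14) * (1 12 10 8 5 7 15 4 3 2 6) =(1 7 11 4 15 14 12 10 8 5 13 2 6) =[0, 7, 6, 3, 15, 13, 1, 11, 5, 9, 8, 4, 10, 2, 12, 14]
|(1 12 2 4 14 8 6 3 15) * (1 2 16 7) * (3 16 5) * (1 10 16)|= |(1 12 5 3 15 2 4 14 8 6)(7 10 16)|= 30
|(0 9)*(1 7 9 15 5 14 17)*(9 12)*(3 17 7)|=21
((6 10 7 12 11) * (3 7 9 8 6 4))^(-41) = (3 4 11 12 7)(6 8 9 10) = ((3 7 12 11 4)(6 10 9 8))^(-41)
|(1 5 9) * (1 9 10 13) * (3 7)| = 4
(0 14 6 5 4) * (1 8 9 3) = (0 14 6 5 4)(1 8 9 3) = [14, 8, 2, 1, 0, 4, 5, 7, 9, 3, 10, 11, 12, 13, 6]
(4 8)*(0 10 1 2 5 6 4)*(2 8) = (0 10 1 8)(2 5 6 4) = [10, 8, 5, 3, 2, 6, 4, 7, 0, 9, 1]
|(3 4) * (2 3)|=3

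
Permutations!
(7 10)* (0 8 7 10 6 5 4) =(10)(0 8 7 6 5 4) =[8, 1, 2, 3, 0, 4, 5, 6, 7, 9, 10]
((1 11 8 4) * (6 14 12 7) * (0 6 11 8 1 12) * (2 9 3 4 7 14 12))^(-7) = ((0 6 12 14)(1 8 7 11)(2 9 3 4))^(-7) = (0 6 12 14)(1 8 7 11)(2 9 3 4)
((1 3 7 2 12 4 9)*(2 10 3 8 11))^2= ((1 8 11 2 12 4 9)(3 7 10))^2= (1 11 12 9 8 2 4)(3 10 7)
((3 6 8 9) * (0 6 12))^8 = (0 8 3)(6 9 12)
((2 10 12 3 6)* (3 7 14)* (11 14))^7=(2 6 3 14 11 7 12 10)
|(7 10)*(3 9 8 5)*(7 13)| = 12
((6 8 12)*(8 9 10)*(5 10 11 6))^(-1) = (5 12 8 10)(6 11 9)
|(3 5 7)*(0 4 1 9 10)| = |(0 4 1 9 10)(3 5 7)| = 15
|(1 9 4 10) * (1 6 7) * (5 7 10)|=10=|(1 9 4 5 7)(6 10)|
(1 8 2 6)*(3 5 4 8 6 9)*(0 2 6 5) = (0 2 9 3)(1 5 4 8 6) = [2, 5, 9, 0, 8, 4, 1, 7, 6, 3]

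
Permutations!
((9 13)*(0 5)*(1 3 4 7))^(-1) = (0 5)(1 7 4 3)(9 13)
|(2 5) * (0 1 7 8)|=|(0 1 7 8)(2 5)|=4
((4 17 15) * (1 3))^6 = (17)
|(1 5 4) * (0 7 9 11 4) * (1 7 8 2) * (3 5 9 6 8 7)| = 11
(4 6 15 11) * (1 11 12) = (1 11 4 6 15 12) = [0, 11, 2, 3, 6, 5, 15, 7, 8, 9, 10, 4, 1, 13, 14, 12]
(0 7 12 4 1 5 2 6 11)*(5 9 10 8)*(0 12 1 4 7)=(1 9 10 8 5 2 6 11 12 7)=[0, 9, 6, 3, 4, 2, 11, 1, 5, 10, 8, 12, 7]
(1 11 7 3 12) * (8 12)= (1 11 7 3 8 12)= [0, 11, 2, 8, 4, 5, 6, 3, 12, 9, 10, 7, 1]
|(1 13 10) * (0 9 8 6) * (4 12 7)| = 12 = |(0 9 8 6)(1 13 10)(4 12 7)|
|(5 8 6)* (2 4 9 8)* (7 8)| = |(2 4 9 7 8 6 5)| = 7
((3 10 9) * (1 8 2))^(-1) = ((1 8 2)(3 10 9))^(-1) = (1 2 8)(3 9 10)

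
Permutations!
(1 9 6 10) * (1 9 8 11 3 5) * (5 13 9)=[0, 8, 2, 13, 4, 1, 10, 7, 11, 6, 5, 3, 12, 9]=(1 8 11 3 13 9 6 10 5)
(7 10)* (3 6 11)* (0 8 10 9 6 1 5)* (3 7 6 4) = [8, 5, 2, 1, 3, 0, 11, 9, 10, 4, 6, 7] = (0 8 10 6 11 7 9 4 3 1 5)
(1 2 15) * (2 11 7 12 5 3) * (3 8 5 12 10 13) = (1 11 7 10 13 3 2 15)(5 8) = [0, 11, 15, 2, 4, 8, 6, 10, 5, 9, 13, 7, 12, 3, 14, 1]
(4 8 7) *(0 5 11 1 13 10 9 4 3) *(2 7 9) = (0 5 11 1 13 10 2 7 3)(4 8 9) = [5, 13, 7, 0, 8, 11, 6, 3, 9, 4, 2, 1, 12, 10]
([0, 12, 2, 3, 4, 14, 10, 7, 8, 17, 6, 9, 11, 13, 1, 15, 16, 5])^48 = (1 14 5 17 9 11 12)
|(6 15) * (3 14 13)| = |(3 14 13)(6 15)| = 6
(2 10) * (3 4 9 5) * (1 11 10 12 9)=(1 11 10 2 12 9 5 3 4)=[0, 11, 12, 4, 1, 3, 6, 7, 8, 5, 2, 10, 9]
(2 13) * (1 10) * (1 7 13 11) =[0, 10, 11, 3, 4, 5, 6, 13, 8, 9, 7, 1, 12, 2] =(1 10 7 13 2 11)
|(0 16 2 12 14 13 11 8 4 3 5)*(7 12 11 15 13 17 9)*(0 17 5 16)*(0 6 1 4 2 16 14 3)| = |(0 6 1 4)(2 11 8)(3 14 5 17 9 7 12)(13 15)| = 84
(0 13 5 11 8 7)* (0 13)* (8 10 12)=(5 11 10 12 8 7 13)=[0, 1, 2, 3, 4, 11, 6, 13, 7, 9, 12, 10, 8, 5]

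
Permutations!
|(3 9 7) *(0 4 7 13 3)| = |(0 4 7)(3 9 13)| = 3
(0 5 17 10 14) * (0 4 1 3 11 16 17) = (0 5)(1 3 11 16 17 10 14 4) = [5, 3, 2, 11, 1, 0, 6, 7, 8, 9, 14, 16, 12, 13, 4, 15, 17, 10]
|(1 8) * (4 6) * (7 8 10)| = |(1 10 7 8)(4 6)| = 4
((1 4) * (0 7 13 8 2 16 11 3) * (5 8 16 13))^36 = ((0 7 5 8 2 13 16 11 3)(1 4))^36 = (16)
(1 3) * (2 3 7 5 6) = [0, 7, 3, 1, 4, 6, 2, 5] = (1 7 5 6 2 3)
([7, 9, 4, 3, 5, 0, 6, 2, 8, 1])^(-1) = (0 5 4 2 7)(1 9)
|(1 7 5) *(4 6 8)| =3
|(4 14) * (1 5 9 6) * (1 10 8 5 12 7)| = 30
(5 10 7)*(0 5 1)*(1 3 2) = (0 5 10 7 3 2 1) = [5, 0, 1, 2, 4, 10, 6, 3, 8, 9, 7]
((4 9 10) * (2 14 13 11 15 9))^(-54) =((2 14 13 11 15 9 10 4))^(-54) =(2 13 15 10)(4 14 11 9)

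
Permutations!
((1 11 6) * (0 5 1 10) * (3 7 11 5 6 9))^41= (0 10 6)(1 5)(3 7 11 9)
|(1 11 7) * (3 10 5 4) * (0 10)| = 15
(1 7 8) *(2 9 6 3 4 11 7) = [0, 2, 9, 4, 11, 5, 3, 8, 1, 6, 10, 7] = (1 2 9 6 3 4 11 7 8)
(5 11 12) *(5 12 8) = (12)(5 11 8) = [0, 1, 2, 3, 4, 11, 6, 7, 5, 9, 10, 8, 12]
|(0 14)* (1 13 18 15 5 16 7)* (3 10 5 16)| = |(0 14)(1 13 18 15 16 7)(3 10 5)| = 6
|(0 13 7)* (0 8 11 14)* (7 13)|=|(0 7 8 11 14)|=5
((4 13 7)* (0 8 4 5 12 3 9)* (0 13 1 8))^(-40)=(1 4 8)(3 13 5)(7 12 9)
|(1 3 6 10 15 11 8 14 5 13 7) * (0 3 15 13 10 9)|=|(0 3 6 9)(1 15 11 8 14 5 10 13 7)|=36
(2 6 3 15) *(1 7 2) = (1 7 2 6 3 15) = [0, 7, 6, 15, 4, 5, 3, 2, 8, 9, 10, 11, 12, 13, 14, 1]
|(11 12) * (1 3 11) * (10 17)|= |(1 3 11 12)(10 17)|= 4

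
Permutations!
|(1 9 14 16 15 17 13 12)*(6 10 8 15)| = 11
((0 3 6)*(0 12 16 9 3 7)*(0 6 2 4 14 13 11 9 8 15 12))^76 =(16)(0 7 6)(2 3 9 11 13 14 4) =((0 7 6)(2 4 14 13 11 9 3)(8 15 12 16))^76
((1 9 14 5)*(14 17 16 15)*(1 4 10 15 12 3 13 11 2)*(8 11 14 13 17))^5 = (3 17 16 12)(4 5 14 13 15 10)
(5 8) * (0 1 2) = (0 1 2)(5 8) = [1, 2, 0, 3, 4, 8, 6, 7, 5]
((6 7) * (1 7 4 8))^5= (8)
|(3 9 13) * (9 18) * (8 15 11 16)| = 4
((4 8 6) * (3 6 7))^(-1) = ((3 6 4 8 7))^(-1) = (3 7 8 4 6)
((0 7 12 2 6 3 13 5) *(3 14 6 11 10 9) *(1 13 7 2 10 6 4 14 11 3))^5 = (0 10)(1 3)(2 9)(4 14)(5 12)(6 11)(7 13)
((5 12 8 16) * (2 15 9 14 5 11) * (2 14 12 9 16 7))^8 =(2 8 9 14 16)(5 11 15 7 12)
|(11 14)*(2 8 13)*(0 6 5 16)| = |(0 6 5 16)(2 8 13)(11 14)| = 12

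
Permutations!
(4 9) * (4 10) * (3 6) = [0, 1, 2, 6, 9, 5, 3, 7, 8, 10, 4] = (3 6)(4 9 10)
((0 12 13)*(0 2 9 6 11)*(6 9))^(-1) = (0 11 6 2 13 12)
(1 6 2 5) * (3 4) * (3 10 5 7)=(1 6 2 7 3 4 10 5)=[0, 6, 7, 4, 10, 1, 2, 3, 8, 9, 5]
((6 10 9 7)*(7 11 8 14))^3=((6 10 9 11 8 14 7))^3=(6 11 7 9 14 10 8)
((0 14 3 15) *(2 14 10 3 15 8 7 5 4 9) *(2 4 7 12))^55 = (0 15 14 2 12 8 3 10)(4 9)(5 7)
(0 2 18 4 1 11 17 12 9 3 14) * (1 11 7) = (0 2 18 4 11 17 12 9 3 14)(1 7) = [2, 7, 18, 14, 11, 5, 6, 1, 8, 3, 10, 17, 9, 13, 0, 15, 16, 12, 4]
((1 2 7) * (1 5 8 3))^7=(1 2 7 5 8 3)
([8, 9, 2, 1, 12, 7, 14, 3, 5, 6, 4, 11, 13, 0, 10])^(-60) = (0 1 4 5 6 13 3 10 8 9 12 7 14)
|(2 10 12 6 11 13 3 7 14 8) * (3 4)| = |(2 10 12 6 11 13 4 3 7 14 8)| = 11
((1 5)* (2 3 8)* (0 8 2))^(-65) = (0 8)(1 5)(2 3)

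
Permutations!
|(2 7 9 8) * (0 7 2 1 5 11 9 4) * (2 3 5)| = 21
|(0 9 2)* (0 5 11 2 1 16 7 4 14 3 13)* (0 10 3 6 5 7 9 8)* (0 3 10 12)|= 105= |(0 8 3 13 12)(1 16 9)(2 7 4 14 6 5 11)|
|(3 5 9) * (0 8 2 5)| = 6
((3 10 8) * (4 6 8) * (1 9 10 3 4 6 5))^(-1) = (1 5 4 8 6 10 9) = ((1 9 10 6 8 4 5))^(-1)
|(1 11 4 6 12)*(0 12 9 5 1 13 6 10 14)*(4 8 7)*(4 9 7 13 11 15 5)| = |(0 12 11 8 13 6 7 9 4 10 14)(1 15 5)| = 33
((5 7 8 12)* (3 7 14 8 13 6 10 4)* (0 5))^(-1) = (0 12 8 14 5)(3 4 10 6 13 7)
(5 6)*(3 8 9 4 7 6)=[0, 1, 2, 8, 7, 3, 5, 6, 9, 4]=(3 8 9 4 7 6 5)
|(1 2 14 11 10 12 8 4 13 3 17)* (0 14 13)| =|(0 14 11 10 12 8 4)(1 2 13 3 17)| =35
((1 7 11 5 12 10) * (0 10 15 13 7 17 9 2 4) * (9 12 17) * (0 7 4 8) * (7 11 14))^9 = (0 9)(1 8)(2 10)(4 5 12 13 11 17 15)(7 14)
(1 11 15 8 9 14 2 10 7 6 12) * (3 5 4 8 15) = [0, 11, 10, 5, 8, 4, 12, 6, 9, 14, 7, 3, 1, 13, 2, 15] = (15)(1 11 3 5 4 8 9 14 2 10 7 6 12)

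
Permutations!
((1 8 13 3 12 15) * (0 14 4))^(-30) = ((0 14 4)(1 8 13 3 12 15))^(-30) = (15)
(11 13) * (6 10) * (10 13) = (6 13 11 10) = [0, 1, 2, 3, 4, 5, 13, 7, 8, 9, 6, 10, 12, 11]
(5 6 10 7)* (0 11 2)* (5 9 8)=(0 11 2)(5 6 10 7 9 8)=[11, 1, 0, 3, 4, 6, 10, 9, 5, 8, 7, 2]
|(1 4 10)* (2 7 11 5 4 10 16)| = |(1 10)(2 7 11 5 4 16)| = 6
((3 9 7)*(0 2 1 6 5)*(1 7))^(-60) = ((0 2 7 3 9 1 6 5))^(-60) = (0 9)(1 2)(3 5)(6 7)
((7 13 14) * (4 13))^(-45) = (4 7 14 13)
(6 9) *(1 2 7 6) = (1 2 7 6 9) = [0, 2, 7, 3, 4, 5, 9, 6, 8, 1]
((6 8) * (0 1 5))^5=(0 5 1)(6 8)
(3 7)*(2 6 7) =(2 6 7 3) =[0, 1, 6, 2, 4, 5, 7, 3]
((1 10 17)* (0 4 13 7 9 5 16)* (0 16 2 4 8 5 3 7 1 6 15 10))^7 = ((0 8 5 2 4 13 1)(3 7 9)(6 15 10 17))^7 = (3 7 9)(6 17 10 15)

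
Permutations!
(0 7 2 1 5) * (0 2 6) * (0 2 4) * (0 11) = (0 7 6 2 1 5 4 11) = [7, 5, 1, 3, 11, 4, 2, 6, 8, 9, 10, 0]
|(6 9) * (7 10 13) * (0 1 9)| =12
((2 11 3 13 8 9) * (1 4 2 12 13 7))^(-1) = ((1 4 2 11 3 7)(8 9 12 13))^(-1) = (1 7 3 11 2 4)(8 13 12 9)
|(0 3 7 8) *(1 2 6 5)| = 4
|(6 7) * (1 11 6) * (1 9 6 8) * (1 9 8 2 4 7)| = |(1 11 2 4 7 8 9 6)| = 8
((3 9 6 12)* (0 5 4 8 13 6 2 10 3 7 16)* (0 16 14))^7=((16)(0 5 4 8 13 6 12 7 14)(2 10 3 9))^7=(16)(0 7 6 8 5 14 12 13 4)(2 9 3 10)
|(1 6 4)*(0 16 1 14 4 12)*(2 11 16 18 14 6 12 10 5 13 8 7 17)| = 16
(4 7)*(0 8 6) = (0 8 6)(4 7) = [8, 1, 2, 3, 7, 5, 0, 4, 6]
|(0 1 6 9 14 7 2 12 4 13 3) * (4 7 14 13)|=6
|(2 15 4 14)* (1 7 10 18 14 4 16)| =8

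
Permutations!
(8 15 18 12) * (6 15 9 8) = (6 15 18 12)(8 9) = [0, 1, 2, 3, 4, 5, 15, 7, 9, 8, 10, 11, 6, 13, 14, 18, 16, 17, 12]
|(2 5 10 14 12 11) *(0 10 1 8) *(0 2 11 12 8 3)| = 8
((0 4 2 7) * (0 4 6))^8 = (2 4 7)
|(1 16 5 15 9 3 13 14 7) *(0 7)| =10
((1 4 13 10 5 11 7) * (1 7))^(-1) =(1 11 5 10 13 4)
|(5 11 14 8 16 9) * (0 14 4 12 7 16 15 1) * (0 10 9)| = 13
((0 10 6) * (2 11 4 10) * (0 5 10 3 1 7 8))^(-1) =(0 8 7 1 3 4 11 2)(5 6 10)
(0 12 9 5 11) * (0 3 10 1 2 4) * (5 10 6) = (0 12 9 10 1 2 4)(3 6 5 11) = [12, 2, 4, 6, 0, 11, 5, 7, 8, 10, 1, 3, 9]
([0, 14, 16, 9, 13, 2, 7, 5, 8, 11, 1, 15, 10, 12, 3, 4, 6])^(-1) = (1 10 12 13 4 15 11 9 3 14)(2 5 7 6 16)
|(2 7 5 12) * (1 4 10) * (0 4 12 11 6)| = |(0 4 10 1 12 2 7 5 11 6)| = 10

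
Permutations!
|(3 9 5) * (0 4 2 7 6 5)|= |(0 4 2 7 6 5 3 9)|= 8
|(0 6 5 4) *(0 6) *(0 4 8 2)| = |(0 4 6 5 8 2)| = 6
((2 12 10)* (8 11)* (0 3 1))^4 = ((0 3 1)(2 12 10)(8 11))^4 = (0 3 1)(2 12 10)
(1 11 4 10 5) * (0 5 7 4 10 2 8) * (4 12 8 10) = (0 5 1 11 4 2 10 7 12 8) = [5, 11, 10, 3, 2, 1, 6, 12, 0, 9, 7, 4, 8]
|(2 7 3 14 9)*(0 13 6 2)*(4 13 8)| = |(0 8 4 13 6 2 7 3 14 9)| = 10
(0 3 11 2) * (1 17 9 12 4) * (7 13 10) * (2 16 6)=(0 3 11 16 6 2)(1 17 9 12 4)(7 13 10)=[3, 17, 0, 11, 1, 5, 2, 13, 8, 12, 7, 16, 4, 10, 14, 15, 6, 9]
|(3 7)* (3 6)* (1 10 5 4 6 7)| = 6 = |(1 10 5 4 6 3)|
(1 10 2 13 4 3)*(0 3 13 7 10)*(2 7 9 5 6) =(0 3 1)(2 9 5 6)(4 13)(7 10) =[3, 0, 9, 1, 13, 6, 2, 10, 8, 5, 7, 11, 12, 4]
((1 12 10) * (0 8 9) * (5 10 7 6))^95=(0 9 8)(1 10 5 6 7 12)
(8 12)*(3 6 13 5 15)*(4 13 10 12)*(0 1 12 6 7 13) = (0 1 12 8 4)(3 7 13 5 15)(6 10) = [1, 12, 2, 7, 0, 15, 10, 13, 4, 9, 6, 11, 8, 5, 14, 3]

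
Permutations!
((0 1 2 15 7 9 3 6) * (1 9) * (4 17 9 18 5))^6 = (0 3 17 5)(1 15)(2 7)(4 18 6 9)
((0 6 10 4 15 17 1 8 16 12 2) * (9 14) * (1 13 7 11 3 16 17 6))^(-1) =(0 2 12 16 3 11 7 13 17 8 1)(4 10 6 15)(9 14) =((0 1 8 17 13 7 11 3 16 12 2)(4 15 6 10)(9 14))^(-1)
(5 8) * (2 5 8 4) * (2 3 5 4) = [0, 1, 4, 5, 3, 2, 6, 7, 8] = (8)(2 4 3 5)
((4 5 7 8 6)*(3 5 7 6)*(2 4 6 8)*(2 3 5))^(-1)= ((2 4 7 3)(5 8))^(-1)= (2 3 7 4)(5 8)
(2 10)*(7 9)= [0, 1, 10, 3, 4, 5, 6, 9, 8, 7, 2]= (2 10)(7 9)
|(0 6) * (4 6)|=3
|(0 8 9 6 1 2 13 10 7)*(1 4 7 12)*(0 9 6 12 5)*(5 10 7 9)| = |(0 8 6 4 9 12 1 2 13 7 5)| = 11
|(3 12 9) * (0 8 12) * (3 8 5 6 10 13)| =|(0 5 6 10 13 3)(8 12 9)| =6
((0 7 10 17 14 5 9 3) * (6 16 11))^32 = ((0 7 10 17 14 5 9 3)(6 16 11))^32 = (17)(6 11 16)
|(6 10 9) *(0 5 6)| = 5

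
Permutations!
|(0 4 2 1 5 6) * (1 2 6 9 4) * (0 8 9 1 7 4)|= |(0 7 4 6 8 9)(1 5)|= 6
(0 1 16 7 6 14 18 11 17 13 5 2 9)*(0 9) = [1, 16, 0, 3, 4, 2, 14, 6, 8, 9, 10, 17, 12, 5, 18, 15, 7, 13, 11] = (0 1 16 7 6 14 18 11 17 13 5 2)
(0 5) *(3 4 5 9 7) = (0 9 7 3 4 5) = [9, 1, 2, 4, 5, 0, 6, 3, 8, 7]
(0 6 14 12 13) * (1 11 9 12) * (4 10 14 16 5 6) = [4, 11, 2, 3, 10, 6, 16, 7, 8, 12, 14, 9, 13, 0, 1, 15, 5] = (0 4 10 14 1 11 9 12 13)(5 6 16)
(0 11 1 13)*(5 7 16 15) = (0 11 1 13)(5 7 16 15) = [11, 13, 2, 3, 4, 7, 6, 16, 8, 9, 10, 1, 12, 0, 14, 5, 15]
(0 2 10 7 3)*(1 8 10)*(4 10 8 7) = (0 2 1 7 3)(4 10) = [2, 7, 1, 0, 10, 5, 6, 3, 8, 9, 4]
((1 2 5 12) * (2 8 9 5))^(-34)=((1 8 9 5 12))^(-34)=(1 8 9 5 12)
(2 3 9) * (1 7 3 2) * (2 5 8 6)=(1 7 3 9)(2 5 8 6)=[0, 7, 5, 9, 4, 8, 2, 3, 6, 1]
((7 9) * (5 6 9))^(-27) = (5 6 9 7) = ((5 6 9 7))^(-27)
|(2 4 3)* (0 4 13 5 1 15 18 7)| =10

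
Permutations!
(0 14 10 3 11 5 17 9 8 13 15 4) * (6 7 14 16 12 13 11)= (0 16 12 13 15 4)(3 6 7 14 10)(5 17 9 8 11)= [16, 1, 2, 6, 0, 17, 7, 14, 11, 8, 3, 5, 13, 15, 10, 4, 12, 9]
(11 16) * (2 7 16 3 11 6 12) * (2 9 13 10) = (2 7 16 6 12 9 13 10)(3 11) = [0, 1, 7, 11, 4, 5, 12, 16, 8, 13, 2, 3, 9, 10, 14, 15, 6]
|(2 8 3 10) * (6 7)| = 4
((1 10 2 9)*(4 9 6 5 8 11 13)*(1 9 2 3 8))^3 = (1 8 4 5 3 13 6 10 11 2)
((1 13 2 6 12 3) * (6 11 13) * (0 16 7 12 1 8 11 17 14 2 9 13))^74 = ((0 16 7 12 3 8 11)(1 6)(2 17 14)(9 13))^74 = (0 3 16 8 7 11 12)(2 14 17)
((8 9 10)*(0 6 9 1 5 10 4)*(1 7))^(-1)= ((0 6 9 4)(1 5 10 8 7))^(-1)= (0 4 9 6)(1 7 8 10 5)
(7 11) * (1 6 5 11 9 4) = (1 6 5 11 7 9 4) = [0, 6, 2, 3, 1, 11, 5, 9, 8, 4, 10, 7]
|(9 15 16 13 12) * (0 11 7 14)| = 20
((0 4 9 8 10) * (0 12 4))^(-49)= (4 9 8 10 12)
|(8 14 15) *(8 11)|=|(8 14 15 11)|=4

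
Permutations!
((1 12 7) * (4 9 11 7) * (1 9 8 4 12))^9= ((12)(4 8)(7 9 11))^9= (12)(4 8)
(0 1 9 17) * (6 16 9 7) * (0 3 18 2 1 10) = (0 10)(1 7 6 16 9 17 3 18 2) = [10, 7, 1, 18, 4, 5, 16, 6, 8, 17, 0, 11, 12, 13, 14, 15, 9, 3, 2]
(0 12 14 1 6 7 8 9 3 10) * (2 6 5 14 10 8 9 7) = (0 12 10)(1 5 14)(2 6)(3 8 7 9) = [12, 5, 6, 8, 4, 14, 2, 9, 7, 3, 0, 11, 10, 13, 1]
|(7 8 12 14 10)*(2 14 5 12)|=10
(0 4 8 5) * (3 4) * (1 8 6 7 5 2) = [3, 8, 1, 4, 6, 0, 7, 5, 2] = (0 3 4 6 7 5)(1 8 2)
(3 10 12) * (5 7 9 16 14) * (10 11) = (3 11 10 12)(5 7 9 16 14) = [0, 1, 2, 11, 4, 7, 6, 9, 8, 16, 12, 10, 3, 13, 5, 15, 14]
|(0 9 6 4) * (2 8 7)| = 12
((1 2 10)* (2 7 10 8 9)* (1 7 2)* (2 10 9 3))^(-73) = ((1 10 7 9)(2 8 3))^(-73) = (1 9 7 10)(2 3 8)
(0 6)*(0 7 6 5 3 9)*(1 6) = (0 5 3 9)(1 6 7) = [5, 6, 2, 9, 4, 3, 7, 1, 8, 0]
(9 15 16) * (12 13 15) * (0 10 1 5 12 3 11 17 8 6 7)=(0 10 1 5 12 13 15 16 9 3 11 17 8 6 7)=[10, 5, 2, 11, 4, 12, 7, 0, 6, 3, 1, 17, 13, 15, 14, 16, 9, 8]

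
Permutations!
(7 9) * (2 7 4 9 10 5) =(2 7 10 5)(4 9) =[0, 1, 7, 3, 9, 2, 6, 10, 8, 4, 5]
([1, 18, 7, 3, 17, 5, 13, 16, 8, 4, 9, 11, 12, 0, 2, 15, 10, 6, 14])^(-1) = [13, 0, 14, 3, 9, 5, 17, 2, 8, 10, 16, 11, 12, 6, 18, 15, 7, 4, 1]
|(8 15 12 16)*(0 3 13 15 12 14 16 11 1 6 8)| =|(0 3 13 15 14 16)(1 6 8 12 11)| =30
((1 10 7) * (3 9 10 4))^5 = (1 7 10 9 3 4)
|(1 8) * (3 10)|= 2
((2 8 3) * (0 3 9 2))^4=((0 3)(2 8 9))^4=(2 8 9)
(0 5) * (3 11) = (0 5)(3 11) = [5, 1, 2, 11, 4, 0, 6, 7, 8, 9, 10, 3]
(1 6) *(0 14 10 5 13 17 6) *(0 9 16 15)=(0 14 10 5 13 17 6 1 9 16 15)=[14, 9, 2, 3, 4, 13, 1, 7, 8, 16, 5, 11, 12, 17, 10, 0, 15, 6]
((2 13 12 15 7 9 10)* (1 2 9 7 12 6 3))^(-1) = ((1 2 13 6 3)(9 10)(12 15))^(-1) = (1 3 6 13 2)(9 10)(12 15)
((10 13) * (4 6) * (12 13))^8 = (10 13 12)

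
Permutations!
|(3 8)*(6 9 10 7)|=4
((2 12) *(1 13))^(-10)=((1 13)(2 12))^(-10)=(13)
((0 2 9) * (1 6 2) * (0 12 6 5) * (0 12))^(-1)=((0 1 5 12 6 2 9))^(-1)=(0 9 2 6 12 5 1)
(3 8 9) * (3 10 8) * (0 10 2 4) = [10, 1, 4, 3, 0, 5, 6, 7, 9, 2, 8] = (0 10 8 9 2 4)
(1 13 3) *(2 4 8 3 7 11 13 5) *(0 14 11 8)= [14, 5, 4, 1, 0, 2, 6, 8, 3, 9, 10, 13, 12, 7, 11]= (0 14 11 13 7 8 3 1 5 2 4)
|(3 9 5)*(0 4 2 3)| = 6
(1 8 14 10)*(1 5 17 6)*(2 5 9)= [0, 8, 5, 3, 4, 17, 1, 7, 14, 2, 9, 11, 12, 13, 10, 15, 16, 6]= (1 8 14 10 9 2 5 17 6)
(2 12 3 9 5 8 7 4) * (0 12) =(0 12 3 9 5 8 7 4 2) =[12, 1, 0, 9, 2, 8, 6, 4, 7, 5, 10, 11, 3]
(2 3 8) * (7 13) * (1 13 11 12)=(1 13 7 11 12)(2 3 8)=[0, 13, 3, 8, 4, 5, 6, 11, 2, 9, 10, 12, 1, 7]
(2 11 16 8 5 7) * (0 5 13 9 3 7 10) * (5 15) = (0 15 5 10)(2 11 16 8 13 9 3 7) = [15, 1, 11, 7, 4, 10, 6, 2, 13, 3, 0, 16, 12, 9, 14, 5, 8]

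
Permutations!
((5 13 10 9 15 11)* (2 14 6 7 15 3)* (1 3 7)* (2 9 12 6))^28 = (1 5 3 13 9 10 7 12 15 6 11)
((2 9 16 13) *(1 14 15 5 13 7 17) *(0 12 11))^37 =(0 12 11)(1 16 13 14 7 2 15 17 9 5)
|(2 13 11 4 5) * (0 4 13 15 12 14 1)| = |(0 4 5 2 15 12 14 1)(11 13)| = 8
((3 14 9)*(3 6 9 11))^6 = ((3 14 11)(6 9))^6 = (14)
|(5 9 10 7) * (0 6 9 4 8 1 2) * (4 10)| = 21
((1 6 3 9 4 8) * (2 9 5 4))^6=(9)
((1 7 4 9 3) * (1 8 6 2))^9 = (1 7 4 9 3 8 6 2)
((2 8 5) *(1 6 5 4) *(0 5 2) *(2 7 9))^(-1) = ((0 5)(1 6 7 9 2 8 4))^(-1) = (0 5)(1 4 8 2 9 7 6)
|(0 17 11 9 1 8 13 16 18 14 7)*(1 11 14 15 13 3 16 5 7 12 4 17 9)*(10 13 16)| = 60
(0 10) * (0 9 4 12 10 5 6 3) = (0 5 6 3)(4 12 10 9) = [5, 1, 2, 0, 12, 6, 3, 7, 8, 4, 9, 11, 10]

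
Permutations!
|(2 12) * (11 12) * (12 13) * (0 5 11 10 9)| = 8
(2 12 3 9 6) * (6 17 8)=(2 12 3 9 17 8 6)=[0, 1, 12, 9, 4, 5, 2, 7, 6, 17, 10, 11, 3, 13, 14, 15, 16, 8]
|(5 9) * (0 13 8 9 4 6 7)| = 8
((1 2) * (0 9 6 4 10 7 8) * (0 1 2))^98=(0 6 10 8)(1 9 4 7)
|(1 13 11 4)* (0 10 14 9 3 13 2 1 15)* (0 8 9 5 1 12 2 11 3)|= 10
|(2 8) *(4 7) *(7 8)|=|(2 7 4 8)|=4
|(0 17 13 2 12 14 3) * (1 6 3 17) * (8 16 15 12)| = 8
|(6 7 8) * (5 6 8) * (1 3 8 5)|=6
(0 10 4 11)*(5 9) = [10, 1, 2, 3, 11, 9, 6, 7, 8, 5, 4, 0] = (0 10 4 11)(5 9)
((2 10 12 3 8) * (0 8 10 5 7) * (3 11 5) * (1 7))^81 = ((0 8 2 3 10 12 11 5 1 7))^81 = (0 8 2 3 10 12 11 5 1 7)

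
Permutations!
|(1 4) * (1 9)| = 3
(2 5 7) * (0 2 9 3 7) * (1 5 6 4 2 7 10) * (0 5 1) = (0 7 9 3 10)(2 6 4) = [7, 1, 6, 10, 2, 5, 4, 9, 8, 3, 0]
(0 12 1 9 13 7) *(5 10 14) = (0 12 1 9 13 7)(5 10 14) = [12, 9, 2, 3, 4, 10, 6, 0, 8, 13, 14, 11, 1, 7, 5]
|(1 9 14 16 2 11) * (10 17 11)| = |(1 9 14 16 2 10 17 11)| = 8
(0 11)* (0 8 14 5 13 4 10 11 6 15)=[6, 1, 2, 3, 10, 13, 15, 7, 14, 9, 11, 8, 12, 4, 5, 0]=(0 6 15)(4 10 11 8 14 5 13)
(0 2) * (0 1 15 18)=(0 2 1 15 18)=[2, 15, 1, 3, 4, 5, 6, 7, 8, 9, 10, 11, 12, 13, 14, 18, 16, 17, 0]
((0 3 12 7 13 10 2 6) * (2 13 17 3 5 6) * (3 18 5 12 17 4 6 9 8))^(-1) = (0 6 4 7 12)(3 8 9 5 18 17)(10 13)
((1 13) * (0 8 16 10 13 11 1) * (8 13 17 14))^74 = ((0 13)(1 11)(8 16 10 17 14))^74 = (8 14 17 10 16)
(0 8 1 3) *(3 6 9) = (0 8 1 6 9 3) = [8, 6, 2, 0, 4, 5, 9, 7, 1, 3]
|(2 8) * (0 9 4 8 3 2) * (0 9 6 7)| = |(0 6 7)(2 3)(4 8 9)| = 6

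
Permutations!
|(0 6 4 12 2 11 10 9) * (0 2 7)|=20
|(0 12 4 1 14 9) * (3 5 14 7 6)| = |(0 12 4 1 7 6 3 5 14 9)| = 10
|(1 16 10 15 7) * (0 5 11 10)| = |(0 5 11 10 15 7 1 16)| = 8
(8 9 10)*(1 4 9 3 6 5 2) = (1 4 9 10 8 3 6 5 2) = [0, 4, 1, 6, 9, 2, 5, 7, 3, 10, 8]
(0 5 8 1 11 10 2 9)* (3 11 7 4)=(0 5 8 1 7 4 3 11 10 2 9)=[5, 7, 9, 11, 3, 8, 6, 4, 1, 0, 2, 10]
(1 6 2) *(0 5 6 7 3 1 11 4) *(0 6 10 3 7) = (0 5 10 3 1)(2 11 4 6) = [5, 0, 11, 1, 6, 10, 2, 7, 8, 9, 3, 4]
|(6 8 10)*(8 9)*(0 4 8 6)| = 4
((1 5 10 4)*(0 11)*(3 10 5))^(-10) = ((0 11)(1 3 10 4))^(-10) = (11)(1 10)(3 4)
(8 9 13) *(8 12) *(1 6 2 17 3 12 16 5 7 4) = (1 6 2 17 3 12 8 9 13 16 5 7 4) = [0, 6, 17, 12, 1, 7, 2, 4, 9, 13, 10, 11, 8, 16, 14, 15, 5, 3]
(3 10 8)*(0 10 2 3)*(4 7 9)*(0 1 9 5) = (0 10 8 1 9 4 7 5)(2 3) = [10, 9, 3, 2, 7, 0, 6, 5, 1, 4, 8]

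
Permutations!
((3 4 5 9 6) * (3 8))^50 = ((3 4 5 9 6 8))^50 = (3 5 6)(4 9 8)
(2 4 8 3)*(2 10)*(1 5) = (1 5)(2 4 8 3 10) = [0, 5, 4, 10, 8, 1, 6, 7, 3, 9, 2]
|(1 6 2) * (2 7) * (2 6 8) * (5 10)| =|(1 8 2)(5 10)(6 7)| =6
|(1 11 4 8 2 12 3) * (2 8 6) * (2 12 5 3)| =|(1 11 4 6 12 2 5 3)| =8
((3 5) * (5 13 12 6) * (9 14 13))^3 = ((3 9 14 13 12 6 5))^3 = (3 13 5 14 6 9 12)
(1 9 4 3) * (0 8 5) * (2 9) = (0 8 5)(1 2 9 4 3) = [8, 2, 9, 1, 3, 0, 6, 7, 5, 4]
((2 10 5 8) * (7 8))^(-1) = (2 8 7 5 10)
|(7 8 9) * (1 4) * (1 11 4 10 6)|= |(1 10 6)(4 11)(7 8 9)|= 6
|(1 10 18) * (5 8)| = 6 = |(1 10 18)(5 8)|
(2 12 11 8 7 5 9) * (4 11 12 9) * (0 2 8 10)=[2, 1, 9, 3, 11, 4, 6, 5, 7, 8, 0, 10, 12]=(12)(0 2 9 8 7 5 4 11 10)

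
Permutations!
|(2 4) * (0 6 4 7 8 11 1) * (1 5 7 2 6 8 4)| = 8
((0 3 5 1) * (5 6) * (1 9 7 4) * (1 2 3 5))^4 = ((0 5 9 7 4 2 3 6 1))^4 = (0 4 1 7 6 9 3 5 2)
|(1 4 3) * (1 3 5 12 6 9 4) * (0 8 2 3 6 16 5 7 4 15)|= 42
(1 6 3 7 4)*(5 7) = (1 6 3 5 7 4) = [0, 6, 2, 5, 1, 7, 3, 4]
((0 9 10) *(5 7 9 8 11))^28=((0 8 11 5 7 9 10))^28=(11)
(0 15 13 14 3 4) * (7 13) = (0 15 7 13 14 3 4) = [15, 1, 2, 4, 0, 5, 6, 13, 8, 9, 10, 11, 12, 14, 3, 7]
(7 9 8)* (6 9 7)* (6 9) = (8 9) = [0, 1, 2, 3, 4, 5, 6, 7, 9, 8]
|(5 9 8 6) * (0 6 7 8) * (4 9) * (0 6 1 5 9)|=|(0 1 5 4)(6 9)(7 8)|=4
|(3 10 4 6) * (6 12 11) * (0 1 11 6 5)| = 20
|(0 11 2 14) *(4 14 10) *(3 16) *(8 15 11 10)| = |(0 10 4 14)(2 8 15 11)(3 16)| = 4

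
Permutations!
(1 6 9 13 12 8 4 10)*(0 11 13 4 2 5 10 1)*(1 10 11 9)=(0 9 4 10)(1 6)(2 5 11 13 12 8)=[9, 6, 5, 3, 10, 11, 1, 7, 2, 4, 0, 13, 8, 12]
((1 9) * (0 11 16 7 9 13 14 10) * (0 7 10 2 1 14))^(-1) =((0 11 16 10 7 9 14 2 1 13))^(-1) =(0 13 1 2 14 9 7 10 16 11)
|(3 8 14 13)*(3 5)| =|(3 8 14 13 5)| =5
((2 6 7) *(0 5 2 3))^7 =((0 5 2 6 7 3))^7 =(0 5 2 6 7 3)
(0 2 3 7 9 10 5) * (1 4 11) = (0 2 3 7 9 10 5)(1 4 11) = [2, 4, 3, 7, 11, 0, 6, 9, 8, 10, 5, 1]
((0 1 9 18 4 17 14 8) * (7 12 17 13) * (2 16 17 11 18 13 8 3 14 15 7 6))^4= (0 6 15 18 1 2 7 4 9 16 12 8 13 17 11)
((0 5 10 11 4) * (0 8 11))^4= (0 5 10)(4 8 11)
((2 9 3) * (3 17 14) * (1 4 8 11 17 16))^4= (1 17 9 8 3)(2 4 14 16 11)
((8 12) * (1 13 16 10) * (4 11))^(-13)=(1 10 16 13)(4 11)(8 12)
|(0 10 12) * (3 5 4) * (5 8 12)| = |(0 10 5 4 3 8 12)| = 7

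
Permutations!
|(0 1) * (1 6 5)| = 4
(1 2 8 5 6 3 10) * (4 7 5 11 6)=[0, 2, 8, 10, 7, 4, 3, 5, 11, 9, 1, 6]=(1 2 8 11 6 3 10)(4 7 5)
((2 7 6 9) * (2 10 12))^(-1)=((2 7 6 9 10 12))^(-1)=(2 12 10 9 6 7)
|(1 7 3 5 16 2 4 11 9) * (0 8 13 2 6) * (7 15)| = 14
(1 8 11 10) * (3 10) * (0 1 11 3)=(0 1 8 3 10 11)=[1, 8, 2, 10, 4, 5, 6, 7, 3, 9, 11, 0]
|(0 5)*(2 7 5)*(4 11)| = |(0 2 7 5)(4 11)| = 4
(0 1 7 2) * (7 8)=(0 1 8 7 2)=[1, 8, 0, 3, 4, 5, 6, 2, 7]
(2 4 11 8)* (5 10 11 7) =(2 4 7 5 10 11 8) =[0, 1, 4, 3, 7, 10, 6, 5, 2, 9, 11, 8]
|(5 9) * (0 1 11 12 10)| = 10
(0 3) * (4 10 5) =[3, 1, 2, 0, 10, 4, 6, 7, 8, 9, 5] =(0 3)(4 10 5)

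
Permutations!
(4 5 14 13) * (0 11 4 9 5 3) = (0 11 4 3)(5 14 13 9) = [11, 1, 2, 0, 3, 14, 6, 7, 8, 5, 10, 4, 12, 9, 13]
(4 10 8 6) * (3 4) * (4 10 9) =(3 10 8 6)(4 9) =[0, 1, 2, 10, 9, 5, 3, 7, 6, 4, 8]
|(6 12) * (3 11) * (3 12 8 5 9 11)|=6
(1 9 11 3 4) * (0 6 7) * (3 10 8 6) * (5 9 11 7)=(0 3 4 1 11 10 8 6 5 9 7)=[3, 11, 2, 4, 1, 9, 5, 0, 6, 7, 8, 10]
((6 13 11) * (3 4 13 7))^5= ((3 4 13 11 6 7))^5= (3 7 6 11 13 4)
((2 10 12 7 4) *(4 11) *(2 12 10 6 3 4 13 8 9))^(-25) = ((2 6 3 4 12 7 11 13 8 9))^(-25) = (2 7)(3 13)(4 8)(6 11)(9 12)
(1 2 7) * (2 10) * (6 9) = (1 10 2 7)(6 9) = [0, 10, 7, 3, 4, 5, 9, 1, 8, 6, 2]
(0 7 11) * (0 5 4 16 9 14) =[7, 1, 2, 3, 16, 4, 6, 11, 8, 14, 10, 5, 12, 13, 0, 15, 9] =(0 7 11 5 4 16 9 14)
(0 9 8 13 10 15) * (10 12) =(0 9 8 13 12 10 15) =[9, 1, 2, 3, 4, 5, 6, 7, 13, 8, 15, 11, 10, 12, 14, 0]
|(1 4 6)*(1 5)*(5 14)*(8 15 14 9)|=|(1 4 6 9 8 15 14 5)|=8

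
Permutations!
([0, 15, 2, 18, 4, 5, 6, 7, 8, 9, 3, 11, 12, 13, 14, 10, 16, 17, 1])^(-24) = (1 15 10 3 18)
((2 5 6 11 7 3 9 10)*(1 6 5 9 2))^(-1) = ((1 6 11 7 3 2 9 10))^(-1) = (1 10 9 2 3 7 11 6)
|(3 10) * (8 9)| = 2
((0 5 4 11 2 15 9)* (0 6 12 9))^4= (0 2 4)(5 15 11)(6 12 9)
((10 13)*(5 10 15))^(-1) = (5 15 13 10)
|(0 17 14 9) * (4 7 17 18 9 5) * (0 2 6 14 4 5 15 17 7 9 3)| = 21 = |(0 18 3)(2 6 14 15 17 4 9)|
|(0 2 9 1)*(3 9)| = 5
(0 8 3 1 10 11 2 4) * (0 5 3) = [8, 10, 4, 1, 5, 3, 6, 7, 0, 9, 11, 2] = (0 8)(1 10 11 2 4 5 3)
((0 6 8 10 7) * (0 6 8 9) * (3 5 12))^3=((0 8 10 7 6 9)(3 5 12))^3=(12)(0 7)(6 8)(9 10)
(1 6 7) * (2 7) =(1 6 2 7) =[0, 6, 7, 3, 4, 5, 2, 1]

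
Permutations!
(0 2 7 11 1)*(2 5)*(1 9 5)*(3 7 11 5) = (0 1)(2 11 9 3 7 5) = [1, 0, 11, 7, 4, 2, 6, 5, 8, 3, 10, 9]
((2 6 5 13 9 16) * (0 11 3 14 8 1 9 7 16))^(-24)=(16)(0 8 11 1 3 9 14)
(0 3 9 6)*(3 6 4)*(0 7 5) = (0 6 7 5)(3 9 4) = [6, 1, 2, 9, 3, 0, 7, 5, 8, 4]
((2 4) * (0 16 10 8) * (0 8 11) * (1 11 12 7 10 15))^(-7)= (0 1 16 11 15)(2 4)(7 12 10)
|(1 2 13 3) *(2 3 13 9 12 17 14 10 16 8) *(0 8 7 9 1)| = 35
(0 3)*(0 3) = (3) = [0, 1, 2, 3]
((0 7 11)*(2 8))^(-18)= (11)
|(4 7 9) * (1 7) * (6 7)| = |(1 6 7 9 4)| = 5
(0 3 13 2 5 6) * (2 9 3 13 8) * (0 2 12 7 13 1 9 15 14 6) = (0 1 9 3 8 12 7 13 15 14 6 2 5) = [1, 9, 5, 8, 4, 0, 2, 13, 12, 3, 10, 11, 7, 15, 6, 14]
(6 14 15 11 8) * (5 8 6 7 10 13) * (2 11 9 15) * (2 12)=(2 11 6 14 12)(5 8 7 10 13)(9 15)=[0, 1, 11, 3, 4, 8, 14, 10, 7, 15, 13, 6, 2, 5, 12, 9]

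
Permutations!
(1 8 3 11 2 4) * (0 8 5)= (0 8 3 11 2 4 1 5)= [8, 5, 4, 11, 1, 0, 6, 7, 3, 9, 10, 2]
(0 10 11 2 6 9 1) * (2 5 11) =(0 10 2 6 9 1)(5 11) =[10, 0, 6, 3, 4, 11, 9, 7, 8, 1, 2, 5]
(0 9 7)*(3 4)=[9, 1, 2, 4, 3, 5, 6, 0, 8, 7]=(0 9 7)(3 4)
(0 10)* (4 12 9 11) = (0 10)(4 12 9 11) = [10, 1, 2, 3, 12, 5, 6, 7, 8, 11, 0, 4, 9]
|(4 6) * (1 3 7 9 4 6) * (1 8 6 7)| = |(1 3)(4 8 6 7 9)| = 10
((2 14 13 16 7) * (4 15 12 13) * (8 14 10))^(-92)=(2 16 12 4 8)(7 13 15 14 10)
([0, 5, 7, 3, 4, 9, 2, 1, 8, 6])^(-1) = [0, 7, 6, 3, 4, 1, 9, 2, 8, 5]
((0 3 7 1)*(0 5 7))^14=((0 3)(1 5 7))^14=(1 7 5)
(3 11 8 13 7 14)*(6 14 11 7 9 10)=(3 7 11 8 13 9 10 6 14)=[0, 1, 2, 7, 4, 5, 14, 11, 13, 10, 6, 8, 12, 9, 3]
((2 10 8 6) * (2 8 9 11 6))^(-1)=((2 10 9 11 6 8))^(-1)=(2 8 6 11 9 10)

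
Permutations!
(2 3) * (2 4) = (2 3 4) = [0, 1, 3, 4, 2]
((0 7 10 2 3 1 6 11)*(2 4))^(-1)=((0 7 10 4 2 3 1 6 11))^(-1)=(0 11 6 1 3 2 4 10 7)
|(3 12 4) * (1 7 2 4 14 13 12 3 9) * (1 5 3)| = 21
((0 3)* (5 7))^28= (7)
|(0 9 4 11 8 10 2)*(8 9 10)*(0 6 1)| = 15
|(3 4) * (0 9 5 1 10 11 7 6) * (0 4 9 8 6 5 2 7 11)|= 11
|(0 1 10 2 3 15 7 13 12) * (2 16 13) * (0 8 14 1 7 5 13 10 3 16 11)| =|(0 7 2 16 10 11)(1 3 15 5 13 12 8 14)| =24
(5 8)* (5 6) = (5 8 6) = [0, 1, 2, 3, 4, 8, 5, 7, 6]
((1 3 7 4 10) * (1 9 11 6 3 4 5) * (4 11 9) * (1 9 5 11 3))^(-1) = (1 6 11 7 3)(4 10)(5 9)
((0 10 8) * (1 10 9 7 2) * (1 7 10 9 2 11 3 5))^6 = (0 1 7 10 3)(2 9 11 8 5)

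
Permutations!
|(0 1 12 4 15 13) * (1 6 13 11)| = 15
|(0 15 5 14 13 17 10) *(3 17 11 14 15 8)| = |(0 8 3 17 10)(5 15)(11 14 13)| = 30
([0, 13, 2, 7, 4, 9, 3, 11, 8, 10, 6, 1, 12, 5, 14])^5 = (14)(1 6 13 3 5 7 9 11 10)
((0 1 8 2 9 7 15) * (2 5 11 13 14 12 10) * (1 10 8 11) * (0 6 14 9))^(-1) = (0 2 10)(1 5 8 12 14 6 15 7 9 13 11)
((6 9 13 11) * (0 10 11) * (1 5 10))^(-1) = ((0 1 5 10 11 6 9 13))^(-1) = (0 13 9 6 11 10 5 1)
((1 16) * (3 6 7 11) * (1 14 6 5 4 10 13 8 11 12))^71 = (1 12 7 6 14 16)(3 5 4 10 13 8 11) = ((1 16 14 6 7 12)(3 5 4 10 13 8 11))^71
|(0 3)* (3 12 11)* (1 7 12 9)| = 7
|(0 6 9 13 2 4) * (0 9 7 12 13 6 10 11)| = 21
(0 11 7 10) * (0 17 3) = (0 11 7 10 17 3) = [11, 1, 2, 0, 4, 5, 6, 10, 8, 9, 17, 7, 12, 13, 14, 15, 16, 3]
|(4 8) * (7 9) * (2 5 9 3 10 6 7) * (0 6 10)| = |(10)(0 6 7 3)(2 5 9)(4 8)| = 12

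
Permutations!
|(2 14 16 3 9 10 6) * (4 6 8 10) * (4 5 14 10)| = |(2 10 8 4 6)(3 9 5 14 16)| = 5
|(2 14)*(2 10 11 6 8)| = |(2 14 10 11 6 8)| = 6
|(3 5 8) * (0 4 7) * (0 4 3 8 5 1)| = 6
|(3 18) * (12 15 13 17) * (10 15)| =10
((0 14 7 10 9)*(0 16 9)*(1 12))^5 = (0 14 7 10)(1 12)(9 16)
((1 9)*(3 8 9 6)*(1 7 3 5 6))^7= ((3 8 9 7)(5 6))^7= (3 7 9 8)(5 6)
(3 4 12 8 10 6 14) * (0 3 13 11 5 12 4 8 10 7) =(0 3 8 7)(5 12 10 6 14 13 11) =[3, 1, 2, 8, 4, 12, 14, 0, 7, 9, 6, 5, 10, 11, 13]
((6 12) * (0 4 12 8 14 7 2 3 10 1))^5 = (0 14 1 8 10 6 3 12 2 4 7)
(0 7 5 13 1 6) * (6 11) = [7, 11, 2, 3, 4, 13, 0, 5, 8, 9, 10, 6, 12, 1] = (0 7 5 13 1 11 6)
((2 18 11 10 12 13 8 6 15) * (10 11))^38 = (2 6 13 10)(8 12 18 15)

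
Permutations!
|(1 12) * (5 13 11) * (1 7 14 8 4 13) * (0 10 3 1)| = |(0 10 3 1 12 7 14 8 4 13 11 5)| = 12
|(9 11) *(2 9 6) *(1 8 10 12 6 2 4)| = 6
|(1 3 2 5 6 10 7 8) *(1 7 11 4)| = |(1 3 2 5 6 10 11 4)(7 8)| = 8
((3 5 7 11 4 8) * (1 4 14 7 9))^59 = (1 9 5 3 8 4)(7 14 11)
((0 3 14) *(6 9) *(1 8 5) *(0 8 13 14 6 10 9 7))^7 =((0 3 6 7)(1 13 14 8 5)(9 10))^7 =(0 7 6 3)(1 14 5 13 8)(9 10)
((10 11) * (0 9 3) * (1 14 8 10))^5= (14)(0 3 9)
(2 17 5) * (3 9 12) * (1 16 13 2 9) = (1 16 13 2 17 5 9 12 3) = [0, 16, 17, 1, 4, 9, 6, 7, 8, 12, 10, 11, 3, 2, 14, 15, 13, 5]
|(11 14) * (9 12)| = |(9 12)(11 14)| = 2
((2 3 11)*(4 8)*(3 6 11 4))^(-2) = (2 6 11)(3 4 8) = ((2 6 11)(3 4 8))^(-2)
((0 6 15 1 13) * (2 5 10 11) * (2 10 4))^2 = ((0 6 15 1 13)(2 5 4)(10 11))^2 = (0 15 13 6 1)(2 4 5)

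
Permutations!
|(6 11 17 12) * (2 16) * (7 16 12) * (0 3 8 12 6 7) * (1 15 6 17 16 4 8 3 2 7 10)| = |(0 2 17)(1 15 6 11 16 7 4 8 12 10)| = 30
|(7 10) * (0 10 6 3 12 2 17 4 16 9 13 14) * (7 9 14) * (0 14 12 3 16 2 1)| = |(0 10 9 13 7 6 16 12 1)(2 17 4)| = 9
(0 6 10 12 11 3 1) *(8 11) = [6, 0, 2, 1, 4, 5, 10, 7, 11, 9, 12, 3, 8] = (0 6 10 12 8 11 3 1)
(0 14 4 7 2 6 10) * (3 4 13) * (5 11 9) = (0 14 13 3 4 7 2 6 10)(5 11 9) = [14, 1, 6, 4, 7, 11, 10, 2, 8, 5, 0, 9, 12, 3, 13]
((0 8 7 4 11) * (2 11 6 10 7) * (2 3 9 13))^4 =(0 13 8 2 3 11 9)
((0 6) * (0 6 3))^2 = ((6)(0 3))^2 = (6)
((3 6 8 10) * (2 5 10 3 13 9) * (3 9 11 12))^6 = (2 3 10 8 11)(5 6 13 9 12)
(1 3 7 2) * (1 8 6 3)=(2 8 6 3 7)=[0, 1, 8, 7, 4, 5, 3, 2, 6]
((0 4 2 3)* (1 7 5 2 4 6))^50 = (0 6 1 7 5 2 3)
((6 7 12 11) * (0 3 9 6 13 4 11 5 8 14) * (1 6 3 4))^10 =((0 4 11 13 1 6 7 12 5 8 14)(3 9))^10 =(0 14 8 5 12 7 6 1 13 11 4)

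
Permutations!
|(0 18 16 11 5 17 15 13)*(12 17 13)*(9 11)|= 21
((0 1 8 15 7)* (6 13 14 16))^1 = (0 1 8 15 7)(6 13 14 16) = ((0 1 8 15 7)(6 13 14 16))^1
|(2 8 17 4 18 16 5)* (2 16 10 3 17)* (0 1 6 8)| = 10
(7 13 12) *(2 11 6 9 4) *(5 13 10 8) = (2 11 6 9 4)(5 13 12 7 10 8) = [0, 1, 11, 3, 2, 13, 9, 10, 5, 4, 8, 6, 7, 12]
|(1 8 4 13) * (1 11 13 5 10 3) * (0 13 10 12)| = 10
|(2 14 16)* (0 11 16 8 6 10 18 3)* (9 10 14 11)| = |(0 9 10 18 3)(2 11 16)(6 14 8)| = 15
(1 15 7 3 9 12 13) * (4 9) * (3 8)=(1 15 7 8 3 4 9 12 13)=[0, 15, 2, 4, 9, 5, 6, 8, 3, 12, 10, 11, 13, 1, 14, 7]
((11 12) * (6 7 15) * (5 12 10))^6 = (15)(5 11)(10 12)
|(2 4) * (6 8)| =|(2 4)(6 8)| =2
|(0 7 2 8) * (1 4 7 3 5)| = 8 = |(0 3 5 1 4 7 2 8)|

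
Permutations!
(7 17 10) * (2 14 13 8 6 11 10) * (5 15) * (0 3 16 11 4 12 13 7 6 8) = (0 3 16 11 10 6 4 12 13)(2 14 7 17)(5 15) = [3, 1, 14, 16, 12, 15, 4, 17, 8, 9, 6, 10, 13, 0, 7, 5, 11, 2]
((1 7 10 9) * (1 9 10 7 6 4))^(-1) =((10)(1 6 4))^(-1) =(10)(1 4 6)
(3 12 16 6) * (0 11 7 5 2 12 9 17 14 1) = (0 11 7 5 2 12 16 6 3 9 17 14 1) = [11, 0, 12, 9, 4, 2, 3, 5, 8, 17, 10, 7, 16, 13, 1, 15, 6, 14]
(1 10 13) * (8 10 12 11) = (1 12 11 8 10 13) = [0, 12, 2, 3, 4, 5, 6, 7, 10, 9, 13, 8, 11, 1]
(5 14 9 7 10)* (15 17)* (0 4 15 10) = [4, 1, 2, 3, 15, 14, 6, 0, 8, 7, 5, 11, 12, 13, 9, 17, 16, 10] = (0 4 15 17 10 5 14 9 7)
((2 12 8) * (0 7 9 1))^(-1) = ((0 7 9 1)(2 12 8))^(-1) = (0 1 9 7)(2 8 12)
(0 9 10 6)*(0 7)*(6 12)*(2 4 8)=(0 9 10 12 6 7)(2 4 8)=[9, 1, 4, 3, 8, 5, 7, 0, 2, 10, 12, 11, 6]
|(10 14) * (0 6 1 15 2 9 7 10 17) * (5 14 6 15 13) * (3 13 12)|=|(0 15 2 9 7 10 6 1 12 3 13 5 14 17)|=14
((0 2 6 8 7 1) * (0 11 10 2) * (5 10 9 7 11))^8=((1 5 10 2 6 8 11 9 7))^8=(1 7 9 11 8 6 2 10 5)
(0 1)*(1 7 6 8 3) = [7, 0, 2, 1, 4, 5, 8, 6, 3] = (0 7 6 8 3 1)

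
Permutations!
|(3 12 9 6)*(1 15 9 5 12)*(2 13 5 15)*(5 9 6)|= 9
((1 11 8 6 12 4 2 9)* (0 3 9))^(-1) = (0 2 4 12 6 8 11 1 9 3) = ((0 3 9 1 11 8 6 12 4 2))^(-1)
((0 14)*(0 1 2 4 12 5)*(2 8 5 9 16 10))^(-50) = (2 16 12)(4 10 9)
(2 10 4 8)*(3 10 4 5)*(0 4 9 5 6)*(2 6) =[4, 1, 9, 10, 8, 3, 0, 7, 6, 5, 2] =(0 4 8 6)(2 9 5 3 10)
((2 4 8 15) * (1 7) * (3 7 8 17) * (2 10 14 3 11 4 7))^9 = (17)(1 8 15 10 14 3 2 7)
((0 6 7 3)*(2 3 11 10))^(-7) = (11)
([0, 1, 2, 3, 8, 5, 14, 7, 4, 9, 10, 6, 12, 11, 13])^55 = (4 8)(6 11 13 14)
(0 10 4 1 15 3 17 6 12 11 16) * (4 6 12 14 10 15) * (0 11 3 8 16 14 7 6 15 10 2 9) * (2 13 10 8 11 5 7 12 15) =(0 8 16 5 7 6 12 3 17 15 11 14 13 10 2 9)(1 4) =[8, 4, 9, 17, 1, 7, 12, 6, 16, 0, 2, 14, 3, 10, 13, 11, 5, 15]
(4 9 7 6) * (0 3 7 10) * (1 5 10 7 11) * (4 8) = (0 3 11 1 5 10)(4 9 7 6 8) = [3, 5, 2, 11, 9, 10, 8, 6, 4, 7, 0, 1]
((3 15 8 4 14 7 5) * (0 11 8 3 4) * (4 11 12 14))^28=(15)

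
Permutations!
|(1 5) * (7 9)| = |(1 5)(7 9)| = 2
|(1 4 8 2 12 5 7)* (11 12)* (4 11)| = 15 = |(1 11 12 5 7)(2 4 8)|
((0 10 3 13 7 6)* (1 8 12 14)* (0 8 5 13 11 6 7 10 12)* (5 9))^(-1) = (0 8 6 11 3 10 13 5 9 1 14 12)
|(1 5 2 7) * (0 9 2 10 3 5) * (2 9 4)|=15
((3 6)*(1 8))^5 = ((1 8)(3 6))^5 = (1 8)(3 6)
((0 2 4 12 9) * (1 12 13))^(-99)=(0 9 12 1 13 4 2)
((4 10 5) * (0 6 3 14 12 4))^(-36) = ((0 6 3 14 12 4 10 5))^(-36) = (0 12)(3 10)(4 6)(5 14)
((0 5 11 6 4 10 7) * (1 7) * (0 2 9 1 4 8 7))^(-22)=((0 5 11 6 8 7 2 9 1)(4 10))^(-22)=(0 7 5 2 11 9 6 1 8)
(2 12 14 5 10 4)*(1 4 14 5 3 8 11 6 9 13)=(1 4 2 12 5 10 14 3 8 11 6 9 13)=[0, 4, 12, 8, 2, 10, 9, 7, 11, 13, 14, 6, 5, 1, 3]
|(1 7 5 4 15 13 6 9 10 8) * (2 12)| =10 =|(1 7 5 4 15 13 6 9 10 8)(2 12)|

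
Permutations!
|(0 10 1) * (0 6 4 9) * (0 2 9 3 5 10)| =6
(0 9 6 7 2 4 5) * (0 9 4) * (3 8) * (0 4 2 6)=(0 2 4 5 9)(3 8)(6 7)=[2, 1, 4, 8, 5, 9, 7, 6, 3, 0]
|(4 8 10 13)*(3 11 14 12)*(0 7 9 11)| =28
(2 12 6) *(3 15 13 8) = (2 12 6)(3 15 13 8) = [0, 1, 12, 15, 4, 5, 2, 7, 3, 9, 10, 11, 6, 8, 14, 13]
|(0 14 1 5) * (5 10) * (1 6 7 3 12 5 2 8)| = |(0 14 6 7 3 12 5)(1 10 2 8)| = 28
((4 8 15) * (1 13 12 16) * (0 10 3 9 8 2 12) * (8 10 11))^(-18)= ((0 11 8 15 4 2 12 16 1 13)(3 9 10))^(-18)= (0 8 4 12 1)(2 16 13 11 15)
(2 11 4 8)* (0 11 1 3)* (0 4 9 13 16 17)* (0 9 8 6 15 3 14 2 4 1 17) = (0 11 8 4 6 15 3 1 14 2 17 9 13 16) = [11, 14, 17, 1, 6, 5, 15, 7, 4, 13, 10, 8, 12, 16, 2, 3, 0, 9]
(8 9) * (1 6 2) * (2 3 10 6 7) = (1 7 2)(3 10 6)(8 9) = [0, 7, 1, 10, 4, 5, 3, 2, 9, 8, 6]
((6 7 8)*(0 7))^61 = ((0 7 8 6))^61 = (0 7 8 6)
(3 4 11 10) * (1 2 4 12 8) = [0, 2, 4, 12, 11, 5, 6, 7, 1, 9, 3, 10, 8] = (1 2 4 11 10 3 12 8)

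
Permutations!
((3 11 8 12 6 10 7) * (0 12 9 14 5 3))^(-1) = (0 7 10 6 12)(3 5 14 9 8 11)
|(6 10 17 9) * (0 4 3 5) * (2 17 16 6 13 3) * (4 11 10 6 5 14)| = |(0 11 10 16 5)(2 17 9 13 3 14 4)| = 35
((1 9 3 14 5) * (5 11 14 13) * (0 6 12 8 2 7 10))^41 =(0 10 7 2 8 12 6)(1 9 3 13 5)(11 14)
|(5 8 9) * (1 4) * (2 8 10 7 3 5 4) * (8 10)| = |(1 2 10 7 3 5 8 9 4)| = 9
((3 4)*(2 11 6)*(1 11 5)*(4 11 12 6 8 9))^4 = ((1 12 6 2 5)(3 11 8 9 4))^4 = (1 5 2 6 12)(3 4 9 8 11)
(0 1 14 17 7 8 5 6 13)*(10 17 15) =(0 1 14 15 10 17 7 8 5 6 13) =[1, 14, 2, 3, 4, 6, 13, 8, 5, 9, 17, 11, 12, 0, 15, 10, 16, 7]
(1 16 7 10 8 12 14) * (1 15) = (1 16 7 10 8 12 14 15) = [0, 16, 2, 3, 4, 5, 6, 10, 12, 9, 8, 11, 14, 13, 15, 1, 7]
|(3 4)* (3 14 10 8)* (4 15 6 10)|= |(3 15 6 10 8)(4 14)|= 10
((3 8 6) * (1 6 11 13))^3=(1 8)(3 13)(6 11)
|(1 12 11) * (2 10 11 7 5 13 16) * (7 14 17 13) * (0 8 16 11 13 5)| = 13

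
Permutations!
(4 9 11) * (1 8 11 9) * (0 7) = (0 7)(1 8 11 4) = [7, 8, 2, 3, 1, 5, 6, 0, 11, 9, 10, 4]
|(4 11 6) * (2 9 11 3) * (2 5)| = |(2 9 11 6 4 3 5)| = 7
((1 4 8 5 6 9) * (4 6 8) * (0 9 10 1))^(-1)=(0 9)(1 10 6)(5 8)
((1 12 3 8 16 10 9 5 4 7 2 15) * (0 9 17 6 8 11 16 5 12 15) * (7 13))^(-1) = ((0 9 12 3 11 16 10 17 6 8 5 4 13 7 2)(1 15))^(-1) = (0 2 7 13 4 5 8 6 17 10 16 11 3 12 9)(1 15)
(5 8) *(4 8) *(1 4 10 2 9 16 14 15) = [0, 4, 9, 3, 8, 10, 6, 7, 5, 16, 2, 11, 12, 13, 15, 1, 14] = (1 4 8 5 10 2 9 16 14 15)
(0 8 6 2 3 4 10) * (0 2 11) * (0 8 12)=(0 12)(2 3 4 10)(6 11 8)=[12, 1, 3, 4, 10, 5, 11, 7, 6, 9, 2, 8, 0]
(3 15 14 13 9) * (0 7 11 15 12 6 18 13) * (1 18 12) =(0 7 11 15 14)(1 18 13 9 3)(6 12) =[7, 18, 2, 1, 4, 5, 12, 11, 8, 3, 10, 15, 6, 9, 0, 14, 16, 17, 13]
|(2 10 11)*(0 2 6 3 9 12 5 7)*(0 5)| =8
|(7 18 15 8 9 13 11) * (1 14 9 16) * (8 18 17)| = 18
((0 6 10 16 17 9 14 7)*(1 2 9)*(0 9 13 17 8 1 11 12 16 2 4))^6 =(0 11)(1 13)(2 8)(4 17)(6 12)(10 16)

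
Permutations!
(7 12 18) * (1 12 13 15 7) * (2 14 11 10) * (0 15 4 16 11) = [15, 12, 14, 3, 16, 5, 6, 13, 8, 9, 2, 10, 18, 4, 0, 7, 11, 17, 1] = (0 15 7 13 4 16 11 10 2 14)(1 12 18)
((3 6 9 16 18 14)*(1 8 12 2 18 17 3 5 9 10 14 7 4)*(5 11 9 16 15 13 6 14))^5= ((1 8 12 2 18 7 4)(3 14 11 9 15 13 6 10 5 16 17))^5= (1 7 2 8 4 18 12)(3 13 17 15 16 9 5 11 10 14 6)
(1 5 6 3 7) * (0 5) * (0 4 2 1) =[5, 4, 1, 7, 2, 6, 3, 0] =(0 5 6 3 7)(1 4 2)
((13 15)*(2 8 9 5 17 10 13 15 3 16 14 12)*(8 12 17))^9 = (2 12)(3 17)(10 16)(13 14)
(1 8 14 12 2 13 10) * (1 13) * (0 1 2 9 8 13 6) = [1, 13, 2, 3, 4, 5, 0, 7, 14, 8, 6, 11, 9, 10, 12] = (0 1 13 10 6)(8 14 12 9)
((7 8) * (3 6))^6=(8)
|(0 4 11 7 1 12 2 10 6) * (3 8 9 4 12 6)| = 12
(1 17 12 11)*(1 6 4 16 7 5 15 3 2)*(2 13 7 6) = [0, 17, 1, 13, 16, 15, 4, 5, 8, 9, 10, 2, 11, 7, 14, 3, 6, 12] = (1 17 12 11 2)(3 13 7 5 15)(4 16 6)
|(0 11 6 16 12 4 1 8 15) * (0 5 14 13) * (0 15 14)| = |(0 11 6 16 12 4 1 8 14 13 15 5)| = 12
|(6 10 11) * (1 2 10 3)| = 6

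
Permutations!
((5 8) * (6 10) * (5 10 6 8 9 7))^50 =((5 9 7)(8 10))^50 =(10)(5 7 9)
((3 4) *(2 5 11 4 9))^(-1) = (2 9 3 4 11 5)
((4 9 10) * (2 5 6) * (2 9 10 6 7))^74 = ((2 5 7)(4 10)(6 9))^74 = (10)(2 7 5)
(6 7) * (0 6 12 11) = [6, 1, 2, 3, 4, 5, 7, 12, 8, 9, 10, 0, 11] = (0 6 7 12 11)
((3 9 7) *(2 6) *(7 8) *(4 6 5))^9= (2 5 4 6)(3 9 8 7)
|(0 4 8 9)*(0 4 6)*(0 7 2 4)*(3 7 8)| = |(0 6 8 9)(2 4 3 7)| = 4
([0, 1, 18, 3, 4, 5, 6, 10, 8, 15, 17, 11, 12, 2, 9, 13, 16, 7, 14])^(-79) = [0, 1, 13, 3, 4, 5, 6, 17, 8, 14, 7, 11, 12, 15, 18, 9, 16, 10, 2]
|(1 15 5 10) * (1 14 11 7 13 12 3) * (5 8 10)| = 10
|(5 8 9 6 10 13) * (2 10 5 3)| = 4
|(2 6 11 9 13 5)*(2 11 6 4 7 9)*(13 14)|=8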